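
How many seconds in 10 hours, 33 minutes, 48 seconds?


38028 seconds

Hours: 10 × 3600 = 36000
Minutes: 33 × 60 = 1980
Seconds: 48
Total = 36000 + 1980 + 48 = 38028


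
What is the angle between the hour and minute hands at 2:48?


Hour hand = 2×30 + 48×0.5 = 84.0°
Minute hand = 48×6 = 288°
Difference = |84.0 - 288| = 204.0°
Since > 180°: 360 - 204.0 = 156.0°

156.0°


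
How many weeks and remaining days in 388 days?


55 weeks 3 days

Weeks: 388 ÷ 7 = 55 remainder 3


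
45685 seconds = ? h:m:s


12h 41m 25s

Hours: 45685 ÷ 3600 = 12 remainder 2485
Minutes: 2485 ÷ 60 = 41 remainder 25
Seconds: 25


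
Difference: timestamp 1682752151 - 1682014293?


Difference = 1682752151 - 1682014293 = 737858 seconds
In hours: 737858 / 3600 ≈ 205.0
In days: 737858 / 86400 ≈ 8.54

737858 seconds (205.0 hours / 8.54 days)


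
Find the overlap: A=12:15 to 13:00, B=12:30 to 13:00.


30 minutes

Meeting A: 735-780 (in minutes from midnight)
Meeting B: 750-780
Overlap start = max(735, 750) = 750
Overlap end = min(780, 780) = 780
Overlap = max(0, 780 - 750) = 30 min


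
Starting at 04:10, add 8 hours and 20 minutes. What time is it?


Start: 250 minutes from midnight
Add: 500 minutes
Total: 750 minutes
Hours: 750 ÷ 60 = 12 remainder 30

12:30


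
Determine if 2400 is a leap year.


Yes

Rules: divisible by 4 AND (not by 100 OR by 400)
2400 ÷ 4 = 600 exactly → divisible by 4
2400 ÷ 100 = 24 exactly → divisible by 100
2400 ÷ 400 = 6 exactly → divisible by 400
Divisible by 400 → leap year


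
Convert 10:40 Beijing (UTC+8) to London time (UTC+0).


Time difference = UTC+0 - UTC+8 = -8 hours
New hour = (10 -8) mod 24
= 2 mod 24 = 2
Minutes unchanged → 02:40

02:40


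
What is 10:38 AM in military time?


Input: 10:38 AM
AM hour stays: 10

10:38


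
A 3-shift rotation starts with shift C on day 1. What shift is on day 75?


Shift B

Shifts: A, B, C
Start: C (index 2)
Day 75: (2 + 75 - 1) mod 3
= 76 mod 3
= 1
Index 1 → shift B


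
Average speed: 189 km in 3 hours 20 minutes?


56.7 km/h

Distance: 189 km
Time: 3h 20m = 200 min = 200/60 = 10/3 hours
Speed = 189 ÷ (10/3) = 189 × 3 / 10 = 567/10 = 56.7 km/h


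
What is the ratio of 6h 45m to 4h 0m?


Duration 1: 405 minutes
Duration 2: 240 minutes
Ratio = 405:240
GCD = 15
Simplified = 27:16
As a decimal: 27/16 ≈ 1.69

27:16 (1.69)


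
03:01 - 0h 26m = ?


02:35

Start: 181 minutes from midnight
Subtract: 26 minutes
Remaining: 181 - 26 = 155
Hours: 2, Minutes: 35


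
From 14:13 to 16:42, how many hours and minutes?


End time in minutes: 16×60 + 42 = 1002
Start time in minutes: 14×60 + 13 = 853
Difference = 1002 - 853 = 149 minutes
= 2 hours 29 minutes

2h 29m


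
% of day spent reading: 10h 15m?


Time: 615 minutes
Day: 1440 minutes
Percentage = (615/1440) × 100 ≈ 42.7%

42.7%


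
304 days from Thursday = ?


Sunday

Start: Thursday (index 3)
(3 + 304) mod 7
= 307 mod 7
= 6
Index 6 → Sunday


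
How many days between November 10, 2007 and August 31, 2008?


From November 10, 2007 to August 31, 2008
Rest of November 2007: 30 - 10 = 20
Full months: December 31, January 31, February 2008 29, March 31, April 30, May 31, June 30, July 31
Days into August 2008: 31
Total = 20 + 31 + 31 + 29 + 31 + 30 + 31 + 30 + 31 + 31 = 295 days

295 days


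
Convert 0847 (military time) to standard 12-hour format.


Hour: 8
8 < 12 → AM

8:47 AM


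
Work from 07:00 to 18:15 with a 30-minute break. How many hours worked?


10h 45m (645 minutes)

Total time = (18×60+15) - (7×60+0)
= 1095 - 420 = 675 min
Minus break: 675 - 30 = 645 min
= 10h 45m


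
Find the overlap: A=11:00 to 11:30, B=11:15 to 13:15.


15 minutes

Meeting A: 660-690 (in minutes from midnight)
Meeting B: 675-795
Overlap start = max(660, 675) = 675
Overlap end = min(690, 795) = 690
Overlap = max(0, 690 - 675) = 15 min


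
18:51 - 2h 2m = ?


Start: 1131 minutes from midnight
Subtract: 122 minutes
Remaining: 1131 - 122 = 1009
Hours: 16, Minutes: 49

16:49


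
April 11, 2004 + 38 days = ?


May 19, 2004

Start: April 11, 2004
Add 38 days
April 11 → May 1: 30 - 11 + 1 = 20 days (38 - 20 = 18 left)
May 1 + 18 = May 19, 2004


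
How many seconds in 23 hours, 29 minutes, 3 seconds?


Hours: 23 × 3600 = 82800
Minutes: 29 × 60 = 1740
Seconds: 3
Total = 82800 + 1740 + 3 = 84543

84543 seconds


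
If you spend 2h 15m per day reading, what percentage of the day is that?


9.4%

Time: 135 minutes
Day: 1440 minutes
Percentage = (135/1440) × 100 ≈ 9.4%


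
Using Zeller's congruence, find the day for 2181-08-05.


Sunday

Zeller's congruence:
q=5, m=8, k=81, j=21
h = (5 + ⌊13×9/5⌋ + 81 + ⌊81/4⌋ + ⌊21/4⌋ - 2×21) mod 7
= (5 + 23 + 81 + 20 + 5 - 42) mod 7
= 92 mod 7 = 1
h=1 → Sunday


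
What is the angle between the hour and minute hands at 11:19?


134.5°

Hour hand = 11×30 + 19×0.5 = 339.5°
Minute hand = 19×6 = 114°
Difference = |339.5 - 114| = 225.5°
Since > 180°: 360 - 225.5 = 134.5°


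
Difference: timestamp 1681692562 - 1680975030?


Difference = 1681692562 - 1680975030 = 717532 seconds
In hours: 717532 / 3600 ≈ 199.3
In days: 717532 / 86400 ≈ 8.30

717532 seconds (199.3 hours / 8.30 days)


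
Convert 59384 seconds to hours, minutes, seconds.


16h 29m 44s

Hours: 59384 ÷ 3600 = 16 remainder 1784
Minutes: 1784 ÷ 60 = 29 remainder 44
Seconds: 44


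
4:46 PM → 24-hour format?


Input: 4:46 PM
PM: 4 + 12 = 16

16:46


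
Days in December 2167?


31 days

Month: December (month 12)
December has 31 days


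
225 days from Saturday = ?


Sunday

Start: Saturday (index 5)
(5 + 225) mod 7
= 230 mod 7
= 6
Index 6 → Sunday


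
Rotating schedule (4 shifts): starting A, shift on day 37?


Shifts: A, B, C, D
Start: A (index 0)
Day 37: (0 + 37 - 1) mod 4
= 36 mod 4
= 0
Index 0 → shift A

Shift A


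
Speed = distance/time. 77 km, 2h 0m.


Distance: 77 km
Time: 2 hours
Speed = 77 / 2 = 38.5 km/h

38.5 km/h


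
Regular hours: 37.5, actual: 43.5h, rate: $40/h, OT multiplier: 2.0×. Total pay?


$1980.00

Regular: 37.5h × $40 = $1500.00
Overtime: 43.5 - 37.5 = 6.0h
OT pay: 6.0h × $40 × 2.0 = $480.00
Total = $1500.00 + $480.00 = $1980.00


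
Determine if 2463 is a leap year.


No

Rules: divisible by 4 AND (not by 100 OR by 400)
2463 ÷ 4 = 615 remainder 3 → not divisible by 4
Not divisible by 4 → not a leap year


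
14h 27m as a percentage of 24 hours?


0.6021 (60.21%)

Total minutes: 14×60 + 27 = 867
Day = 24×60 = 1440 minutes
Fraction = 867/1440 ≈ 0.6021
As a percentage: 867/1440 × 100 ≈ 60.21%


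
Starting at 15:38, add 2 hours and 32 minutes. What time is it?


Start: 938 minutes from midnight
Add: 152 minutes
Total: 1090 minutes
Hours: 1090 ÷ 60 = 18 remainder 10

18:10


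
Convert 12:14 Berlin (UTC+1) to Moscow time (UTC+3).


14:14

Time difference = UTC+3 - UTC+1 = +2 hours
New hour = (12 + 2) mod 24
= 14 mod 24 = 14
Minutes unchanged → 14:14


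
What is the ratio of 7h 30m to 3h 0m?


5:2 (2.50)

Duration 1: 450 minutes
Duration 2: 180 minutes
Ratio = 450:180
GCD = 90
Simplified = 5:2
As a decimal: 5/2 = 2.50


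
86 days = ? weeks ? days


Weeks: 86 ÷ 7 = 12 remainder 2

12 weeks 2 days


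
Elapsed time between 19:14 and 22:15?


3h 1m

End time in minutes: 22×60 + 15 = 1335
Start time in minutes: 19×60 + 14 = 1154
Difference = 1335 - 1154 = 181 minutes
= 3 hours 1 minutes


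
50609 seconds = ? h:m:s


Hours: 50609 ÷ 3600 = 14 remainder 209
Minutes: 209 ÷ 60 = 3 remainder 29
Seconds: 29

14h 3m 29s


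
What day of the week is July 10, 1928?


Zeller's congruence:
q=10, m=7, k=28, j=19
h = (10 + ⌊13×8/5⌋ + 28 + ⌊28/4⌋ + ⌊19/4⌋ - 2×19) mod 7
= (10 + 20 + 28 + 7 + 4 - 38) mod 7
= 31 mod 7 = 3
h=3 → Tuesday

Tuesday


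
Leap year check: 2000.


Yes

Rules: divisible by 4 AND (not by 100 OR by 400)
2000 ÷ 4 = 500 exactly → divisible by 4
2000 ÷ 100 = 20 exactly → divisible by 100
2000 ÷ 400 = 5 exactly → divisible by 400
Divisible by 400 → leap year


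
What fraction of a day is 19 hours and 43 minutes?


0.8215 (82.15%)

Total minutes: 19×60 + 43 = 1183
Day = 24×60 = 1440 minutes
Fraction = 1183/1440 ≈ 0.8215
As a percentage: 1183/1440 × 100 ≈ 82.15%


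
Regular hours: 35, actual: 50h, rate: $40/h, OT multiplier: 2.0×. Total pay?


Regular: 35h × $40 = $1400.00
Overtime: 50 - 35 = 15h
OT pay: 15h × $40 × 2.0 = $1200.00
Total = $1400.00 + $1200.00 = $2600.00

$2600.00


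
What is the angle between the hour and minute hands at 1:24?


102.0°

Hour hand = 1×30 + 24×0.5 = 42.0°
Minute hand = 24×6 = 144°
Difference = |42.0 - 144| = 102.0°


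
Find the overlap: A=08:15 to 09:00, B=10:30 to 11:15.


Meeting A: 495-540 (in minutes from midnight)
Meeting B: 630-675
Overlap start = max(495, 630) = 630
Overlap end = min(540, 675) = 540
Overlap = max(0, 540 - 630) = 0 min

0 minutes


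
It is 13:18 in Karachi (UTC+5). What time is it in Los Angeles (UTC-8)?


00:18

Time difference = UTC-8 - UTC+5 = -13 hours
New hour = (13 -13) mod 24
= 0 mod 24 = 0
Minutes unchanged → 00:18


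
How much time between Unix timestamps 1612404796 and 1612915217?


510421 seconds (141.8 hours / 5.91 days)

Difference = 1612915217 - 1612404796 = 510421 seconds
In hours: 510421 / 3600 ≈ 141.8
In days: 510421 / 86400 ≈ 5.91


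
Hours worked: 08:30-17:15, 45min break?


Total time = (17×60+15) - (8×60+30)
= 1035 - 510 = 525 min
Minus break: 525 - 45 = 480 min
= 8h 0m

8h 0m (480 minutes)


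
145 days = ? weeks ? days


Weeks: 145 ÷ 7 = 20 remainder 5

20 weeks 5 days


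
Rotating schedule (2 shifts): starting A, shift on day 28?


Shifts: A, B
Start: A (index 0)
Day 28: (0 + 28 - 1) mod 2
= 27 mod 2
= 1
Index 1 → shift B

Shift B


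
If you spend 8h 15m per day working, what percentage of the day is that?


34.4%

Time: 495 minutes
Day: 1440 minutes
Percentage = (495/1440) × 100 ≈ 34.4%


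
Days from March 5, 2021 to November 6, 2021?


From March 5, 2021 to November 6, 2021
Rest of March 2021: 31 - 5 = 26
Full months: April 30, May 31, June 30, July 31, August 31, September 30, October 31
Days into November 2021: 6
Total = 26 + 30 + 31 + 30 + 31 + 31 + 30 + 31 + 6 = 246 days

246 days


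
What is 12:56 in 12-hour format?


12:56 PM

Hour: 12
12 → 12 PM (noon)


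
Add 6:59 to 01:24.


08:23

Start: 84 minutes from midnight
Add: 419 minutes
Total: 503 minutes
Hours: 503 ÷ 60 = 8 remainder 23


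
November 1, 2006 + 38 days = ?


Start: November 1, 2006
Add 38 days
November 1 → December 1: 30 - 1 + 1 = 30 days (38 - 30 = 8 left)
December 1 + 8 = December 9, 2006

December 9, 2006


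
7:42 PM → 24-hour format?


Input: 7:42 PM
PM: 7 + 12 = 19

19:42


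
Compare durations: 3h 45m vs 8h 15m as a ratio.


Duration 1: 225 minutes
Duration 2: 495 minutes
Ratio = 225:495
GCD = 45
Simplified = 5:11
As a decimal: 5/11 ≈ 0.45

5:11 (0.45)


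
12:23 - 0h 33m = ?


11:50

Start: 743 minutes from midnight
Subtract: 33 minutes
Remaining: 743 - 33 = 710
Hours: 11, Minutes: 50


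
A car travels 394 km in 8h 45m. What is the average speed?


Distance: 394 km
Time: 8h 45m = 525 min = 525/60 = 35/4 hours
Speed = 394 ÷ (35/4) = 394 × 4 / 35 = 1576/35 ≈ 45.0 km/h

45.0 km/h


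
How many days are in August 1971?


Month: August (month 8)
August has 31 days

31 days


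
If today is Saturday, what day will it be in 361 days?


Start: Saturday (index 5)
(5 + 361) mod 7
= 366 mod 7
= 2
Index 2 → Wednesday

Wednesday


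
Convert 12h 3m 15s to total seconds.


43395 seconds

Hours: 12 × 3600 = 43200
Minutes: 3 × 60 = 180
Seconds: 15
Total = 43200 + 180 + 15 = 43395


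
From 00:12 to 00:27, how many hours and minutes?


0h 15m

End time in minutes: 0×60 + 27 = 27
Start time in minutes: 0×60 + 12 = 12
Difference = 27 - 12 = 15 minutes
= 0 hours 15 minutes


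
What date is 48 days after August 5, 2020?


September 22, 2020

Start: August 5, 2020
Add 48 days
August 5 → September 1: 31 - 5 + 1 = 27 days (48 - 27 = 21 left)
September 1 + 21 = September 22, 2020


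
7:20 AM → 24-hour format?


07:20

Input: 7:20 AM
AM hour stays: 7


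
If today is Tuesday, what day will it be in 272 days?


Start: Tuesday (index 1)
(1 + 272) mod 7
= 273 mod 7
= 0
Index 0 → Monday

Monday


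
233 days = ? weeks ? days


Weeks: 233 ÷ 7 = 33 remainder 2

33 weeks 2 days


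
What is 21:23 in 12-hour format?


9:23 PM

Hour: 21
21 - 12 = 9 → PM


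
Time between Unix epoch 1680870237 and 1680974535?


104298 seconds (29.0 hours / 1.21 days)

Difference = 1680974535 - 1680870237 = 104298 seconds
In hours: 104298 / 3600 ≈ 29.0
In days: 104298 / 86400 ≈ 1.21


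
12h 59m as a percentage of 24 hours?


Total minutes: 12×60 + 59 = 779
Day = 24×60 = 1440 minutes
Fraction = 779/1440 ≈ 0.5410
As a percentage: 779/1440 × 100 ≈ 54.10%

0.5410 (54.10%)


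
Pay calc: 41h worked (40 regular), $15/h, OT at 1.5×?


Regular: 40h × $15 = $600.00
Overtime: 41 - 40 = 1h
OT pay: 1h × $15 × 1.5 = $22.50
Total = $600.00 + $22.50 = $622.50

$622.50


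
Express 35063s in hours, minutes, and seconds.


Hours: 35063 ÷ 3600 = 9 remainder 2663
Minutes: 2663 ÷ 60 = 44 remainder 23
Seconds: 23

9h 44m 23s


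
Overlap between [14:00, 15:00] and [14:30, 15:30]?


Meeting A: 840-900 (in minutes from midnight)
Meeting B: 870-930
Overlap start = max(840, 870) = 870
Overlap end = min(900, 930) = 900
Overlap = max(0, 900 - 870) = 30 min

30 minutes


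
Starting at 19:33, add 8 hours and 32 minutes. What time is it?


Start: 1173 minutes from midnight
Add: 512 minutes
Total: 1685 minutes
Hours: 1685 ÷ 60 = 28 remainder 5
28 ≥ 24 → 28 - 24 = 4 (next day)

04:05 (next day)


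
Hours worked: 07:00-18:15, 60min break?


Total time = (18×60+15) - (7×60+0)
= 1095 - 420 = 675 min
Minus break: 675 - 60 = 615 min
= 10h 15m

10h 15m (615 minutes)


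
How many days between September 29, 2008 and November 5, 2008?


37 days

From September 29, 2008 to November 5, 2008
Rest of September 2008: 30 - 29 = 1
Full months: October 31
Days into November 2008: 5
Total = 1 + 31 + 5 = 37 days


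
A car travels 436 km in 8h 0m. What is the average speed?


54.5 km/h

Distance: 436 km
Time: 8 hours
Speed = 436 / 8 = 54.5 km/h


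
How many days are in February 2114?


Month: February (month 2)
February: 28 or 29 (leap year)
2114 leap year? No

28 days


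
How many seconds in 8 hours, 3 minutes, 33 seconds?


29013 seconds

Hours: 8 × 3600 = 28800
Minutes: 3 × 60 = 180
Seconds: 33
Total = 28800 + 180 + 33 = 29013


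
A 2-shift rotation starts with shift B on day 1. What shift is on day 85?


Shift B

Shifts: A, B
Start: B (index 1)
Day 85: (1 + 85 - 1) mod 2
= 85 mod 2
= 1
Index 1 → shift B


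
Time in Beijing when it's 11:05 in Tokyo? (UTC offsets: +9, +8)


10:05

Time difference = UTC+8 - UTC+9 = -1 hours
New hour = (11 -1) mod 24
= 10 mod 24 = 10
Minutes unchanged → 10:05


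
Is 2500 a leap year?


Rules: divisible by 4 AND (not by 100 OR by 400)
2500 ÷ 4 = 625 exactly → divisible by 4
2500 ÷ 100 = 25 exactly → divisible by 100
2500 ÷ 400 = 6 remainder 100 → not divisible by 400
Divisible by 100 but not by 400 → not a leap year

No


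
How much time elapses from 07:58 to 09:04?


1h 6m

End time in minutes: 9×60 + 4 = 544
Start time in minutes: 7×60 + 58 = 478
Difference = 544 - 478 = 66 minutes
= 1 hours 6 minutes


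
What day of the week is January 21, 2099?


Zeller's congruence:
q=21, m=13, k=98, j=20
h = (21 + ⌊13×14/5⌋ + 98 + ⌊98/4⌋ + ⌊20/4⌋ - 2×20) mod 7
= (21 + 36 + 98 + 24 + 5 - 40) mod 7
= 144 mod 7 = 4
h=4 → Wednesday

Wednesday


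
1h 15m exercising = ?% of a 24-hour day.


Time: 75 minutes
Day: 1440 minutes
Percentage = (75/1440) × 100 ≈ 5.2%

5.2%


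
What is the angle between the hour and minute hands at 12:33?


178.5°

Hour hand (12 ≡ 0 on the dial): 0×30 + 33×0.5 = 16.5°
Minute hand = 33×6 = 198°
Difference = |16.5 - 198| = 181.5°
Since > 180°: 360 - 181.5 = 178.5°


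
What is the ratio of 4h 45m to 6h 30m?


Duration 1: 285 minutes
Duration 2: 390 minutes
Ratio = 285:390
GCD = 15
Simplified = 19:26
As a decimal: 19/26 ≈ 0.73

19:26 (0.73)


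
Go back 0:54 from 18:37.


Start: 1117 minutes from midnight
Subtract: 54 minutes
Remaining: 1117 - 54 = 1063
Hours: 17, Minutes: 43

17:43


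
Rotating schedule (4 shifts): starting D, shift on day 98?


Shifts: A, B, C, D
Start: D (index 3)
Day 98: (3 + 98 - 1) mod 4
= 100 mod 4
= 0
Index 0 → shift A

Shift A


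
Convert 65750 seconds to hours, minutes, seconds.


Hours: 65750 ÷ 3600 = 18 remainder 950
Minutes: 950 ÷ 60 = 15 remainder 50
Seconds: 50

18h 15m 50s


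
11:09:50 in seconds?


Hours: 11 × 3600 = 39600
Minutes: 9 × 60 = 540
Seconds: 50
Total = 39600 + 540 + 50 = 40190

40190 seconds


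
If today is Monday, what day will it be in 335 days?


Sunday

Start: Monday (index 0)
(0 + 335) mod 7
= 335 mod 7
= 6
Index 6 → Sunday


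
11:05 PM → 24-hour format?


23:05

Input: 11:05 PM
PM: 11 + 12 = 23


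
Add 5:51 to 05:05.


Start: 305 minutes from midnight
Add: 351 minutes
Total: 656 minutes
Hours: 656 ÷ 60 = 10 remainder 56

10:56


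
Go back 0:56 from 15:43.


14:47

Start: 943 minutes from midnight
Subtract: 56 minutes
Remaining: 943 - 56 = 887
Hours: 14, Minutes: 47


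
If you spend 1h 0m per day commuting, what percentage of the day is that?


Time: 60 minutes
Day: 1440 minutes
Percentage = (60/1440) × 100 ≈ 4.2%

4.2%


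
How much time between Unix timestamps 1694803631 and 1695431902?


628271 seconds (174.5 hours / 7.27 days)

Difference = 1695431902 - 1694803631 = 628271 seconds
In hours: 628271 / 3600 ≈ 174.5
In days: 628271 / 86400 ≈ 7.27


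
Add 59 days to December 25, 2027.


February 22, 2028

Start: December 25, 2027
Add 59 days
December 25 → January 1: 31 - 25 + 1 = 7 days (59 - 7 = 52 left)
January 1 → February 1: 31 - 1 + 1 = 31 days (52 - 31 = 21 left)
February 1 + 21 = February 22, 2028


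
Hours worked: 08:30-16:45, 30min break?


Total time = (16×60+45) - (8×60+30)
= 1005 - 510 = 495 min
Minus break: 495 - 30 = 465 min
= 7h 45m

7h 45m (465 minutes)


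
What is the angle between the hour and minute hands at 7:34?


Hour hand = 7×30 + 34×0.5 = 227.0°
Minute hand = 34×6 = 204°
Difference = |227.0 - 204| = 23.0°

23.0°


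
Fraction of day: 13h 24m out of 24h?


0.5583 (55.83%)

Total minutes: 13×60 + 24 = 804
Day = 24×60 = 1440 minutes
Fraction = 804/1440 ≈ 0.5583
As a percentage: 804/1440 × 100 ≈ 55.83%


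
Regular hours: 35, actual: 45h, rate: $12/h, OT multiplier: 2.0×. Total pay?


$660.00

Regular: 35h × $12 = $420.00
Overtime: 45 - 35 = 10h
OT pay: 10h × $12 × 2.0 = $240.00
Total = $420.00 + $240.00 = $660.00


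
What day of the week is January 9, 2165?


Zeller's congruence:
q=9, m=13, k=64, j=21
h = (9 + ⌊13×14/5⌋ + 64 + ⌊64/4⌋ + ⌊21/4⌋ - 2×21) mod 7
= (9 + 36 + 64 + 16 + 5 - 42) mod 7
= 88 mod 7 = 4
h=4 → Wednesday

Wednesday


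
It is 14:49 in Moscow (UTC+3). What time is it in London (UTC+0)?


11:49

Time difference = UTC+0 - UTC+3 = -3 hours
New hour = (14 -3) mod 24
= 11 mod 24 = 11
Minutes unchanged → 11:49


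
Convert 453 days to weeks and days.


Weeks: 453 ÷ 7 = 64 remainder 5

64 weeks 5 days


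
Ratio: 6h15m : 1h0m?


Duration 1: 375 minutes
Duration 2: 60 minutes
Ratio = 375:60
GCD = 15
Simplified = 25:4
As a decimal: 25/4 = 6.25

25:4 (6.25)


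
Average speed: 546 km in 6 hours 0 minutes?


Distance: 546 km
Time: 6 hours
Speed = 546 / 6 = 91.0 km/h

91.0 km/h


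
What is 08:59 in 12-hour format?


8:59 AM

Hour: 8
8 < 12 → AM


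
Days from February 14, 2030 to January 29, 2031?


349 days

From February 14, 2030 to January 29, 2031
Rest of February 2030: 28 - 14 = 14
Full months: March 31, April 30, May 31, June 30, July 31, August 31, September 30, October 31, November 30, December 31
Days into January 2031: 29
Total = 14 + 31 + 30 + 31 + 30 + 31 + 31 + 30 + 31 + 30 + 31 + 29 = 349 days


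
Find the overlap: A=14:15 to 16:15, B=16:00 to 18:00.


15 minutes

Meeting A: 855-975 (in minutes from midnight)
Meeting B: 960-1080
Overlap start = max(855, 960) = 960
Overlap end = min(975, 1080) = 975
Overlap = max(0, 975 - 960) = 15 min


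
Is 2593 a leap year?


No

Rules: divisible by 4 AND (not by 100 OR by 400)
2593 ÷ 4 = 648 remainder 1 → not divisible by 4
Not divisible by 4 → not a leap year


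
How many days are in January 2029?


31 days

Month: January (month 1)
January has 31 days


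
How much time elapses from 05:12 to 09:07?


3h 55m

End time in minutes: 9×60 + 7 = 547
Start time in minutes: 5×60 + 12 = 312
Difference = 547 - 312 = 235 minutes
= 3 hours 55 minutes


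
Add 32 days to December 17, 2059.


January 18, 2060

Start: December 17, 2059
Add 32 days
December 17 → January 1: 31 - 17 + 1 = 15 days (32 - 15 = 17 left)
January 1 + 17 = January 18, 2060


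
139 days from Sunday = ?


Start: Sunday (index 6)
(6 + 139) mod 7
= 145 mod 7
= 5
Index 5 → Saturday

Saturday


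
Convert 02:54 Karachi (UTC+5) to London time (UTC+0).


Time difference = UTC+0 - UTC+5 = -5 hours
New hour = (2 -5) mod 24
= -3 mod 24 = 21
Minutes unchanged → 21:54; -3 < 0 → previous day

21:54 (previous day)


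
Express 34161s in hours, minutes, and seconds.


Hours: 34161 ÷ 3600 = 9 remainder 1761
Minutes: 1761 ÷ 60 = 29 remainder 21
Seconds: 21

9h 29m 21s


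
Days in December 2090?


Month: December (month 12)
December has 31 days

31 days


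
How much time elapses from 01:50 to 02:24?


0h 34m

End time in minutes: 2×60 + 24 = 144
Start time in minutes: 1×60 + 50 = 110
Difference = 144 - 110 = 34 minutes
= 0 hours 34 minutes


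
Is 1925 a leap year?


No

Rules: divisible by 4 AND (not by 100 OR by 400)
1925 ÷ 4 = 481 remainder 1 → not divisible by 4
Not divisible by 4 → not a leap year


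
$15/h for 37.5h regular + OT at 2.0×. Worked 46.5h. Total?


$832.50

Regular: 37.5h × $15 = $562.50
Overtime: 46.5 - 37.5 = 9.0h
OT pay: 9.0h × $15 × 2.0 = $270.00
Total = $562.50 + $270.00 = $832.50


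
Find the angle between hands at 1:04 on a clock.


Hour hand = 1×30 + 4×0.5 = 32.0°
Minute hand = 4×6 = 24°
Difference = |32.0 - 24| = 8.0°

8.0°


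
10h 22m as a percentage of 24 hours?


Total minutes: 10×60 + 22 = 622
Day = 24×60 = 1440 minutes
Fraction = 622/1440 ≈ 0.4319
As a percentage: 622/1440 × 100 ≈ 43.19%

0.4319 (43.19%)


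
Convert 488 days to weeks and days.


69 weeks 5 days

Weeks: 488 ÷ 7 = 69 remainder 5


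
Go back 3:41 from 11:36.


Start: 696 minutes from midnight
Subtract: 221 minutes
Remaining: 696 - 221 = 475
Hours: 7, Minutes: 55

07:55


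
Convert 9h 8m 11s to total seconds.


32891 seconds

Hours: 9 × 3600 = 32400
Minutes: 8 × 60 = 480
Seconds: 11
Total = 32400 + 480 + 11 = 32891


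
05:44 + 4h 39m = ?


10:23

Start: 344 minutes from midnight
Add: 279 minutes
Total: 623 minutes
Hours: 623 ÷ 60 = 10 remainder 23


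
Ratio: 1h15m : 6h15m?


1:5 (0.20)

Duration 1: 75 minutes
Duration 2: 375 minutes
Ratio = 75:375
GCD = 75
Simplified = 1:5
As a decimal: 1/5 = 0.20


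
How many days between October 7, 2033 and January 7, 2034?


From October 7, 2033 to January 7, 2034
Rest of October 2033: 31 - 7 = 24
Full months: November 30, December 31
Days into January 2034: 7
Total = 24 + 30 + 31 + 7 = 92 days

92 days


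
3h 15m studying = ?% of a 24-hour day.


13.5%

Time: 195 minutes
Day: 1440 minutes
Percentage = (195/1440) × 100 ≈ 13.5%


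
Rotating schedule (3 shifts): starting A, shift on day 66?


Shifts: A, B, C
Start: A (index 0)
Day 66: (0 + 66 - 1) mod 3
= 65 mod 3
= 2
Index 2 → shift C

Shift C


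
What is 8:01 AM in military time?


08:01

Input: 8:01 AM
AM hour stays: 8


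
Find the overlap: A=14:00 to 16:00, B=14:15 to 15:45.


90 minutes

Meeting A: 840-960 (in minutes from midnight)
Meeting B: 855-945
Overlap start = max(840, 855) = 855
Overlap end = min(960, 945) = 945
Overlap = max(0, 945 - 855) = 90 min


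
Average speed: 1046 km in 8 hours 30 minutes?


123.1 km/h

Distance: 1046 km
Time: 8h 30m = 510 min = 510/60 = 17/2 hours
Speed = 1046 ÷ (17/2) = 1046 × 2 / 17 = 2092/17 ≈ 123.1 km/h


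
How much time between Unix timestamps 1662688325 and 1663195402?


Difference = 1663195402 - 1662688325 = 507077 seconds
In hours: 507077 / 3600 ≈ 140.9
In days: 507077 / 86400 ≈ 5.87

507077 seconds (140.9 hours / 5.87 days)


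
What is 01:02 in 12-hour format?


1:02 AM

Hour: 1
1 < 12 → AM


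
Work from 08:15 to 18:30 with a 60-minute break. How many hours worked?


9h 15m (555 minutes)

Total time = (18×60+30) - (8×60+15)
= 1110 - 495 = 615 min
Minus break: 615 - 60 = 555 min
= 9h 15m


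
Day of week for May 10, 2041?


Friday

Zeller's congruence:
q=10, m=5, k=41, j=20
h = (10 + ⌊13×6/5⌋ + 41 + ⌊41/4⌋ + ⌊20/4⌋ - 2×20) mod 7
= (10 + 15 + 41 + 10 + 5 - 40) mod 7
= 41 mod 7 = 6
h=6 → Friday


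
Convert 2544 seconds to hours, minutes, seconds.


Hours: 2544 ÷ 3600 = 0 remainder 2544
Minutes: 2544 ÷ 60 = 42 remainder 24
Seconds: 24

0h 42m 24s


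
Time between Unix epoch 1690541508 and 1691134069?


Difference = 1691134069 - 1690541508 = 592561 seconds
In hours: 592561 / 3600 ≈ 164.6
In days: 592561 / 86400 ≈ 6.86

592561 seconds (164.6 hours / 6.86 days)


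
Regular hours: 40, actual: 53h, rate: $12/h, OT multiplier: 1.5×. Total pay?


Regular: 40h × $12 = $480.00
Overtime: 53 - 40 = 13h
OT pay: 13h × $12 × 1.5 = $234.00
Total = $480.00 + $234.00 = $714.00

$714.00


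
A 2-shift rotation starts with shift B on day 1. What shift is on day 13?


Shifts: A, B
Start: B (index 1)
Day 13: (1 + 13 - 1) mod 2
= 13 mod 2
= 1
Index 1 → shift B

Shift B


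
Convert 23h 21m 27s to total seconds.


Hours: 23 × 3600 = 82800
Minutes: 21 × 60 = 1260
Seconds: 27
Total = 82800 + 1260 + 27 = 84087

84087 seconds


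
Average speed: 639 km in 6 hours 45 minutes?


94.7 km/h

Distance: 639 km
Time: 6h 45m = 405 min = 405/60 = 27/4 hours
Speed = 639 ÷ (27/4) = 639 × 4 / 27 = 2556/27 ≈ 94.7 km/h


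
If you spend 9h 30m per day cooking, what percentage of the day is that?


Time: 570 minutes
Day: 1440 minutes
Percentage = (570/1440) × 100 ≈ 39.6%

39.6%


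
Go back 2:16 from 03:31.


Start: 211 minutes from midnight
Subtract: 136 minutes
Remaining: 211 - 136 = 75
Hours: 1, Minutes: 15

01:15


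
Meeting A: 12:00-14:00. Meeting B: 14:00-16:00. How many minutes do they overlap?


0 minutes

Meeting A: 720-840 (in minutes from midnight)
Meeting B: 840-960
Overlap start = max(720, 840) = 840
Overlap end = min(840, 960) = 840
Overlap = max(0, 840 - 840) = 0 min


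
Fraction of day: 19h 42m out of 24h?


0.8208 (82.08%)

Total minutes: 19×60 + 42 = 1182
Day = 24×60 = 1440 minutes
Fraction = 1182/1440 ≈ 0.8208
As a percentage: 1182/1440 × 100 ≈ 82.08%


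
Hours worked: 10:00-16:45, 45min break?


Total time = (16×60+45) - (10×60+0)
= 1005 - 600 = 405 min
Minus break: 405 - 45 = 360 min
= 6h 0m

6h 0m (360 minutes)


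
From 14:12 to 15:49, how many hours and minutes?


1h 37m

End time in minutes: 15×60 + 49 = 949
Start time in minutes: 14×60 + 12 = 852
Difference = 949 - 852 = 97 minutes
= 1 hours 37 minutes


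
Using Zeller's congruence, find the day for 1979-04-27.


Friday

Zeller's congruence:
q=27, m=4, k=79, j=19
h = (27 + ⌊13×5/5⌋ + 79 + ⌊79/4⌋ + ⌊19/4⌋ - 2×19) mod 7
= (27 + 13 + 79 + 19 + 4 - 38) mod 7
= 104 mod 7 = 6
h=6 → Friday


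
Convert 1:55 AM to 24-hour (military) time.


Input: 1:55 AM
AM hour stays: 1

01:55


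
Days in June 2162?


Month: June (month 6)
June has 30 days

30 days


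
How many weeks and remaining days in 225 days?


Weeks: 225 ÷ 7 = 32 remainder 1

32 weeks 1 days


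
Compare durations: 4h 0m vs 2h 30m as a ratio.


8:5 (1.60)

Duration 1: 240 minutes
Duration 2: 150 minutes
Ratio = 240:150
GCD = 30
Simplified = 8:5
As a decimal: 8/5 = 1.60


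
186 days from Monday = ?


Friday

Start: Monday (index 0)
(0 + 186) mod 7
= 186 mod 7
= 4
Index 4 → Friday


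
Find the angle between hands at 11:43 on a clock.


93.5°

Hour hand = 11×30 + 43×0.5 = 351.5°
Minute hand = 43×6 = 258°
Difference = |351.5 - 258| = 93.5°


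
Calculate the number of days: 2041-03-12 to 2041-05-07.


56 days

From March 12, 2041 to May 7, 2041
Rest of March 2041: 31 - 12 = 19
Full months: April 30
Days into May 2041: 7
Total = 19 + 30 + 7 = 56 days


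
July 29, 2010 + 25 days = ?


Start: July 29, 2010
Add 25 days
July 29 → August 1: 31 - 29 + 1 = 3 days (25 - 3 = 22 left)
August 1 + 22 = August 23, 2010

August 23, 2010


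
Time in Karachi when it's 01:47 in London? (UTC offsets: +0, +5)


Time difference = UTC+5 - UTC+0 = +5 hours
New hour = (1 + 5) mod 24
= 6 mod 24 = 6
Minutes unchanged → 06:47

06:47


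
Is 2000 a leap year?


Yes

Rules: divisible by 4 AND (not by 100 OR by 400)
2000 ÷ 4 = 500 exactly → divisible by 4
2000 ÷ 100 = 20 exactly → divisible by 100
2000 ÷ 400 = 5 exactly → divisible by 400
Divisible by 400 → leap year


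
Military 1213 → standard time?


Hour: 12
12 → 12 PM (noon)

12:13 PM


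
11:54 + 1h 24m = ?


13:18

Start: 714 minutes from midnight
Add: 84 minutes
Total: 798 minutes
Hours: 798 ÷ 60 = 13 remainder 18


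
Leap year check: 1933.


Rules: divisible by 4 AND (not by 100 OR by 400)
1933 ÷ 4 = 483 remainder 1 → not divisible by 4
Not divisible by 4 → not a leap year

No


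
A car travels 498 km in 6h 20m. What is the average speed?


78.6 km/h

Distance: 498 km
Time: 6h 20m = 380 min = 380/60 = 19/3 hours
Speed = 498 ÷ (19/3) = 498 × 3 / 19 = 1494/19 ≈ 78.6 km/h


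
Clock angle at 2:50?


145.0°

Hour hand = 2×30 + 50×0.5 = 85.0°
Minute hand = 50×6 = 300°
Difference = |85.0 - 300| = 215.0°
Since > 180°: 360 - 215.0 = 145.0°


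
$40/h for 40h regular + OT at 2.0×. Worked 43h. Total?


Regular: 40h × $40 = $1600.00
Overtime: 43 - 40 = 3h
OT pay: 3h × $40 × 2.0 = $240.00
Total = $1600.00 + $240.00 = $1840.00

$1840.00


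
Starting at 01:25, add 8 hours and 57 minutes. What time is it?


10:22

Start: 85 minutes from midnight
Add: 537 minutes
Total: 622 minutes
Hours: 622 ÷ 60 = 10 remainder 22


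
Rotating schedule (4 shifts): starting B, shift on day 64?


Shifts: A, B, C, D
Start: B (index 1)
Day 64: (1 + 64 - 1) mod 4
= 64 mod 4
= 0
Index 0 → shift A

Shift A


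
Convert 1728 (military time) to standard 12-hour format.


5:28 PM

Hour: 17
17 - 12 = 5 → PM


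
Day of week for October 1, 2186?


Sunday

Zeller's congruence:
q=1, m=10, k=86, j=21
h = (1 + ⌊13×11/5⌋ + 86 + ⌊86/4⌋ + ⌊21/4⌋ - 2×21) mod 7
= (1 + 28 + 86 + 21 + 5 - 42) mod 7
= 99 mod 7 = 1
h=1 → Sunday


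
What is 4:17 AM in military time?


Input: 4:17 AM
AM hour stays: 4

04:17


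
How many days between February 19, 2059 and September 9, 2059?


From February 19, 2059 to September 9, 2059
Rest of February 2059: 28 - 19 = 9
Full months: March 31, April 30, May 31, June 30, July 31, August 31
Days into September 2059: 9
Total = 9 + 31 + 30 + 31 + 30 + 31 + 31 + 9 = 202 days

202 days


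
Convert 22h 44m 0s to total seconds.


81840 seconds

Hours: 22 × 3600 = 79200
Minutes: 44 × 60 = 2640
Seconds: 0
Total = 79200 + 2640 + 0 = 81840


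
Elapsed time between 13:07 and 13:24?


0h 17m

End time in minutes: 13×60 + 24 = 804
Start time in minutes: 13×60 + 7 = 787
Difference = 804 - 787 = 17 minutes
= 0 hours 17 minutes


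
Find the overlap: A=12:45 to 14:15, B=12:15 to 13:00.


Meeting A: 765-855 (in minutes from midnight)
Meeting B: 735-780
Overlap start = max(765, 735) = 765
Overlap end = min(855, 780) = 780
Overlap = max(0, 780 - 765) = 15 min

15 minutes


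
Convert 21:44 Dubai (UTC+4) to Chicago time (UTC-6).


11:44

Time difference = UTC-6 - UTC+4 = -10 hours
New hour = (21 -10) mod 24
= 11 mod 24 = 11
Minutes unchanged → 11:44


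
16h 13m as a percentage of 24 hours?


0.6757 (67.57%)

Total minutes: 16×60 + 13 = 973
Day = 24×60 = 1440 minutes
Fraction = 973/1440 ≈ 0.6757
As a percentage: 973/1440 × 100 ≈ 67.57%


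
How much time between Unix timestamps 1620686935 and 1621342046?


655111 seconds (182.0 hours / 7.58 days)

Difference = 1621342046 - 1620686935 = 655111 seconds
In hours: 655111 / 3600 ≈ 182.0
In days: 655111 / 86400 ≈ 7.58


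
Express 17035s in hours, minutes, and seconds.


Hours: 17035 ÷ 3600 = 4 remainder 2635
Minutes: 2635 ÷ 60 = 43 remainder 55
Seconds: 55

4h 43m 55s


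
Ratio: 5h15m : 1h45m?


3:1 (3.00)

Duration 1: 315 minutes
Duration 2: 105 minutes
Ratio = 315:105
GCD = 105
Simplified = 3:1
As a decimal: 3/1 = 3.00


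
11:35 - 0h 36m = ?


Start: 695 minutes from midnight
Subtract: 36 minutes
Remaining: 695 - 36 = 659
Hours: 10, Minutes: 59

10:59


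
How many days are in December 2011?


31 days

Month: December (month 12)
December has 31 days


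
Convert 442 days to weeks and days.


63 weeks 1 days

Weeks: 442 ÷ 7 = 63 remainder 1


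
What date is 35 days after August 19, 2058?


Start: August 19, 2058
Add 35 days
August 19 → September 1: 31 - 19 + 1 = 13 days (35 - 13 = 22 left)
September 1 + 22 = September 23, 2058

September 23, 2058


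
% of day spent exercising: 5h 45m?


Time: 345 minutes
Day: 1440 minutes
Percentage = (345/1440) × 100 ≈ 24.0%

24.0%


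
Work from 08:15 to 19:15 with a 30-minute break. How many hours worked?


10h 30m (630 minutes)

Total time = (19×60+15) - (8×60+15)
= 1155 - 495 = 660 min
Minus break: 660 - 30 = 630 min
= 10h 30m


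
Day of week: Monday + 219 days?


Start: Monday (index 0)
(0 + 219) mod 7
= 219 mod 7
= 2
Index 2 → Wednesday

Wednesday


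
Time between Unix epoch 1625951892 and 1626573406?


Difference = 1626573406 - 1625951892 = 621514 seconds
In hours: 621514 / 3600 ≈ 172.6
In days: 621514 / 86400 ≈ 7.19

621514 seconds (172.6 hours / 7.19 days)


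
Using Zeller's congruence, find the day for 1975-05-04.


Zeller's congruence:
q=4, m=5, k=75, j=19
h = (4 + ⌊13×6/5⌋ + 75 + ⌊75/4⌋ + ⌊19/4⌋ - 2×19) mod 7
= (4 + 15 + 75 + 18 + 4 - 38) mod 7
= 78 mod 7 = 1
h=1 → Sunday

Sunday


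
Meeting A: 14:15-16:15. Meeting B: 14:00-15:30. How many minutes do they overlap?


Meeting A: 855-975 (in minutes from midnight)
Meeting B: 840-930
Overlap start = max(855, 840) = 855
Overlap end = min(975, 930) = 930
Overlap = max(0, 930 - 855) = 75 min

75 minutes


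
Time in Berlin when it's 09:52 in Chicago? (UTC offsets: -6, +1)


Time difference = UTC+1 - UTC-6 = +7 hours
New hour = (9 + 7) mod 24
= 16 mod 24 = 16
Minutes unchanged → 16:52

16:52


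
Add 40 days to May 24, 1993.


July 3, 1993

Start: May 24, 1993
Add 40 days
May 24 → June 1: 31 - 24 + 1 = 8 days (40 - 8 = 32 left)
June 1 → July 1: 30 - 1 + 1 = 30 days (32 - 30 = 2 left)
July 1 + 2 = July 3, 1993


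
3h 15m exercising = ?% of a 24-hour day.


13.5%

Time: 195 minutes
Day: 1440 minutes
Percentage = (195/1440) × 100 ≈ 13.5%


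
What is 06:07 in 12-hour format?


6:07 AM

Hour: 6
6 < 12 → AM


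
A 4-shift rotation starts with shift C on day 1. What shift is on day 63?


Shift A

Shifts: A, B, C, D
Start: C (index 2)
Day 63: (2 + 63 - 1) mod 4
= 64 mod 4
= 0
Index 0 → shift A


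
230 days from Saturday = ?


Start: Saturday (index 5)
(5 + 230) mod 7
= 235 mod 7
= 4
Index 4 → Friday

Friday


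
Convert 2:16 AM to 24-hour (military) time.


02:16

Input: 2:16 AM
AM hour stays: 2


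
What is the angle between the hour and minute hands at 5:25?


Hour hand = 5×30 + 25×0.5 = 162.5°
Minute hand = 25×6 = 150°
Difference = |162.5 - 150| = 12.5°

12.5°


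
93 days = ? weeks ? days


Weeks: 93 ÷ 7 = 13 remainder 2

13 weeks 2 days


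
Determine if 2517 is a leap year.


Rules: divisible by 4 AND (not by 100 OR by 400)
2517 ÷ 4 = 629 remainder 1 → not divisible by 4
Not divisible by 4 → not a leap year

No


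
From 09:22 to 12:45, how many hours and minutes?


3h 23m

End time in minutes: 12×60 + 45 = 765
Start time in minutes: 9×60 + 22 = 562
Difference = 765 - 562 = 203 minutes
= 3 hours 23 minutes


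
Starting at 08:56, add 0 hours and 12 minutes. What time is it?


Start: 536 minutes from midnight
Add: 12 minutes
Total: 548 minutes
Hours: 548 ÷ 60 = 9 remainder 8

09:08


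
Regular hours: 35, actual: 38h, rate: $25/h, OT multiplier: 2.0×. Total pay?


$1025.00

Regular: 35h × $25 = $875.00
Overtime: 38 - 35 = 3h
OT pay: 3h × $25 × 2.0 = $150.00
Total = $875.00 + $150.00 = $1025.00


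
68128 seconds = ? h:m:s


Hours: 68128 ÷ 3600 = 18 remainder 3328
Minutes: 3328 ÷ 60 = 55 remainder 28
Seconds: 28

18h 55m 28s


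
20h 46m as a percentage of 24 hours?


Total minutes: 20×60 + 46 = 1246
Day = 24×60 = 1440 minutes
Fraction = 1246/1440 ≈ 0.8653
As a percentage: 1246/1440 × 100 ≈ 86.53%

0.8653 (86.53%)


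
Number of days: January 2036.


Month: January (month 1)
January has 31 days

31 days


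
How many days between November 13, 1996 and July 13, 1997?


242 days

From November 13, 1996 to July 13, 1997
Rest of November 1996: 30 - 13 = 17
Full months: December 31, January 31, February 1997 28, March 31, April 30, May 31, June 30
Days into July 1997: 13
Total = 17 + 31 + 31 + 28 + 31 + 30 + 31 + 30 + 13 = 242 days


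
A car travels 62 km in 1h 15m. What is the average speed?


Distance: 62 km
Time: 1h 15m = 75 min = 75/60 = 5/4 hours
Speed = 62 ÷ (5/4) = 62 × 4 / 5 = 248/5 = 49.6 km/h

49.6 km/h


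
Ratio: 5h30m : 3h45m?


22:15 (1.47)

Duration 1: 330 minutes
Duration 2: 225 minutes
Ratio = 330:225
GCD = 15
Simplified = 22:15
As a decimal: 22/15 ≈ 1.47


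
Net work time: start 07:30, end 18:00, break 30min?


Total time = (18×60+0) - (7×60+30)
= 1080 - 450 = 630 min
Minus break: 630 - 30 = 600 min
= 10h 0m

10h 0m (600 minutes)


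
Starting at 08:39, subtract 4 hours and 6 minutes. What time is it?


Start: 519 minutes from midnight
Subtract: 246 minutes
Remaining: 519 - 246 = 273
Hours: 4, Minutes: 33

04:33


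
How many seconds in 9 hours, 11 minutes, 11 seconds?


Hours: 9 × 3600 = 32400
Minutes: 11 × 60 = 660
Seconds: 11
Total = 32400 + 660 + 11 = 33071

33071 seconds


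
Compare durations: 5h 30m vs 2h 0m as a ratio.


11:4 (2.75)

Duration 1: 330 minutes
Duration 2: 120 minutes
Ratio = 330:120
GCD = 30
Simplified = 11:4
As a decimal: 11/4 = 2.75


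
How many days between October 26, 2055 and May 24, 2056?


211 days

From October 26, 2055 to May 24, 2056
Rest of October 2055: 31 - 26 = 5
Full months: November 30, December 31, January 31, February 2056 29, March 31, April 30
Days into May 2056: 24
Total = 5 + 30 + 31 + 31 + 29 + 31 + 30 + 24 = 211 days
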